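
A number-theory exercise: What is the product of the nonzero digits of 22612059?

2160

2×2×6×1×2×5×9 = 2160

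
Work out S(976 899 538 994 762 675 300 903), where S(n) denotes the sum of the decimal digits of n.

134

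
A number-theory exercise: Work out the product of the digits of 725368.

7×2×5×3×6×8 = 10080

10080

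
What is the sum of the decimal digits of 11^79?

362

11^79 = 18621820132595144528407508578788012958402726053563392593510831217730632927190897891
Sum of its 83 digits: 362.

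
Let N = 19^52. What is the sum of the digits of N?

325

19^52 = 3127427491907749548018497790443751608857168317658177523074947729361
Sum of its 67 digits: 325.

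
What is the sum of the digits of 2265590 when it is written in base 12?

19

2265590 in base 12 is 913132.
Digit sum: 9+1+3+1+3+2 = 19.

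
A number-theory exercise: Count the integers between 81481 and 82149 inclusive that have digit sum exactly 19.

The integers in [81481, 82149] that have digit sum exactly 19: 81505, 81514, 81523, 81532, 81541, 81550, …, 82135, 82144.
35 qualify.

35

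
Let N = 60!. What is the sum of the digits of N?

288

60! = 8320987112741390144276341183223364380754172606361245952449277696409600000000000000
Sum of its 82 digits: 288.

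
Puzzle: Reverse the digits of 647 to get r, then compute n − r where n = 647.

-99

Reverse of 647 is 746.
647 − 746 = -99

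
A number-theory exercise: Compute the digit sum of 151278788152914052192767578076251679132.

177

1+5+1+2+7+8+7+8+8+1+5+2+9+1+4+0+5+2+1+9+2+7+6+7+5+7+8+0+7+6+2+5+1+6+7+9+1+3+2 = 177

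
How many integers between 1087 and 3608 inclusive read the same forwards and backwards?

The integers in [1087, 3608] that read the same forwards and backwards: 1111, 1221, 1331, 1441, 1551, 1661, …, 3443, 3553.
25 qualify.

25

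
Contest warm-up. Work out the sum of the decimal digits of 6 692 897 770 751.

6+6+9+2+8+9+7+7+7+0+7+5+1 = 74

74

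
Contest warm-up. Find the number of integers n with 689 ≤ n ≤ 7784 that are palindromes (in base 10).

The integers in [689, 7784] that are palindromes (in base 10): 696, 707, 717, 727, 737, 747, …, 7667, 7777.
99 qualify.

99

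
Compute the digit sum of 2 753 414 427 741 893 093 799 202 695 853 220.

2+7+5+3+4+1+4+4+2+7+7+4+1+8+9+3+0+9+3+7+9+9+2+0+2+6+9+5+8+5+3+2+2+0 = 152

152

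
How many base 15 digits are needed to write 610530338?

8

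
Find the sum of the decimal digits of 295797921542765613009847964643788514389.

203

2+9+5+7+9+7+9+2+1+5+4+2+7+6+5+6+1+3+0+0+9+8+4+7+9+6+4+6+4+3+7+8+8+5+1+4+3+8+9 = 203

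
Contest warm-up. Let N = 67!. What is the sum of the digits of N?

369

67! = 36471110918188685288249859096605464427167635314049524593701628500267962436943872000000000000000
Sum of its 95 digits: 369.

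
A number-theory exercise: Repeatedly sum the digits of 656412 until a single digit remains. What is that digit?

6

6+5+6+4+1+2 = 24
2+4 = 6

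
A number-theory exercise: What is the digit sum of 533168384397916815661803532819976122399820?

200

5+3+3+1+6+8+3+8+4+3+9+7+9+1+6+8+1+5+6+6+1+8+0+3+5+3+2+8+1+9+9+7+6+1+2+2+3+9+9+8+2+0 = 200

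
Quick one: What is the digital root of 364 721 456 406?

3

3+6+4+7+2+1+4+5+6+4+0+6 = 48
4+8 = 12
1+2 = 3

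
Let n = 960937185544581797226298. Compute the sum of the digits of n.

9+6+0+9+3+7+1+8+5+5+4+4+5+8+1+7+9+7+2+2+6+2+9+8 = 127

127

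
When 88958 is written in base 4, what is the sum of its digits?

88958 in base 4 is 111231332.
Digit sum: 1+1+1+2+3+1+3+3+2 = 17.

17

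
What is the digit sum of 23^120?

23^120 = 25547024360008320034716845003257365943632624968308007978003956631070331770034737801377170772800110738892953971818279672252777842139713519289874946645982858448971201
Sum of its 164 digits: 721.

721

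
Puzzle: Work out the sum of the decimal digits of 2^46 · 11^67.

374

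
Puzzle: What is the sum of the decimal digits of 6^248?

882

6^248 = 9583189921026926102193456071850532541352852961829480321615651263898580188952644420895929372663196301115654647712848284986610303287305458457617696288701269279185827260281386641893511768169250816
Sum of its 193 digits: 882.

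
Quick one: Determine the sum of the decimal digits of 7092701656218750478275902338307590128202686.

183

7+0+9+2+7+0+1+6+5+6+2+1+8+7+5+0+4+7+8+2+7+5+9+0+2+3+3+8+3+0+7+5+9+0+1+2+8+2+0+2+6+8+6 = 183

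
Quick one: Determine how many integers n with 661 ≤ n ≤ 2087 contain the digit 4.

The integers in [661, 2087] that contain the digit 4: 664, 674, 684, 694, 704, 714, …, 2074, 2084.
350 qualify.

350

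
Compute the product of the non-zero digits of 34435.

3×4×4×3×5 = 720

720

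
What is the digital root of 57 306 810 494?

2

5+7+3+0+6+8+1+0+4+9+4 = 47
4+7 = 11
1+1 = 2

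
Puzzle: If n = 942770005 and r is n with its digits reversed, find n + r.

1442847254

Reverse of 942770005 is 500077249.
942770005 + 500077249 = 1442847254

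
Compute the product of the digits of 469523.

6480

4×6×9×5×2×3 = 6480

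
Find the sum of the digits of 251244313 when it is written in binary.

251244313 in base 2 is 1110111110011010111100011001.
Digit sum: 1+1+1+0+1+1+1+1+1+0+0+1+1+0+1+0+1+1+1+1+0+0+0+1+1+0+0+1 = 18.

18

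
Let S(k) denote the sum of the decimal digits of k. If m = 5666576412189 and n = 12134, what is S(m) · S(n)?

726

S(5666576412189) = 5+6+6+6+5+7+6+4+1+2+1+8+9 = 66.
S(12134) = 1+2+1+3+4 = 11.
66 · 11 = 726.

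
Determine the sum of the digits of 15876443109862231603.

1+5+8+7+6+4+4+3+1+0+9+8+6+2+2+3+1+6+0+3 = 79

79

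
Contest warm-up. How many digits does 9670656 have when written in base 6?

9670656 in base 6 is 543135320, which has 9 digits.

9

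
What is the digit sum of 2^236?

337

2^236 = 110427941548649020598956093796432407239217743554726184882600387580788736
Sum of its 72 digits: 337.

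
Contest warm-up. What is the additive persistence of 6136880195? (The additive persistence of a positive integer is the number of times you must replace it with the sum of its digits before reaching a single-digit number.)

6136880195 → 47 → 11 → 2 (3 steps)

3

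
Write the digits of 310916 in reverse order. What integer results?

619013

Reversing 310916 gives 619013.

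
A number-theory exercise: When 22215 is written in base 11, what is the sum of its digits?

25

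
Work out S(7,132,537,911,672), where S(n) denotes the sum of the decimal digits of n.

7+1+3+2+5+3+7+9+1+1+6+7+2 = 54

54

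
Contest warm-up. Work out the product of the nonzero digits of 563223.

5×6×3×2×2×3 = 1080

1080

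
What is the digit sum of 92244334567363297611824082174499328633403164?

188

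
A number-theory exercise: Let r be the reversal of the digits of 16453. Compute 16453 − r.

-19008

Reverse of 16453 is 35461.
16453 − 35461 = -19008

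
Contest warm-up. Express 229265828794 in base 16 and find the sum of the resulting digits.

79

229265828794 in base 16 is 35614EEBBA.
Digit sum: 3+5+6+1+4+14+14+11+11+10 = 79.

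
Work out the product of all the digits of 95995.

18225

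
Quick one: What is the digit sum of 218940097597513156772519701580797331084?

2+1+8+9+4+0+0+9+7+5+9+7+5+1+3+1+5+6+7+7+2+5+1+9+7+0+1+5+8+0+7+9+7+3+3+1+0+8+4 = 176

176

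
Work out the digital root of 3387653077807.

1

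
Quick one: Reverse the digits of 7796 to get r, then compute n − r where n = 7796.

819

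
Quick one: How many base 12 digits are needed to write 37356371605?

37356371605 in base 12 is 72A66A6731, which has 10 digits.

10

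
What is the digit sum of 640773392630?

50

6+4+0+7+7+3+3+9+2+6+3+0 = 50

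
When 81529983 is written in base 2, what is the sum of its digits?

81529983 in base 2 is 100110111000000110001111111.
Digit sum: 1+0+0+1+1+0+1+1+1+0+0+0+0+0+0+1+1+0+0+0+1+1+1+1+1+1+1 = 15.

15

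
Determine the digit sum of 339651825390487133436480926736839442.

3+3+9+6+5+1+8+2+5+3+9+0+4+8+7+1+3+3+4+3+6+4+8+0+9+2+6+7+3+6+8+3+9+4+4+2 = 168

168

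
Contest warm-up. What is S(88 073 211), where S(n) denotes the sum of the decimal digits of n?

30

8+8+0+7+3+2+1+1 = 30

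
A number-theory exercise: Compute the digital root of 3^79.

The digital root of n equals n mod 9 (or 9 when 9 | n), so we need 3^79 mod 9.
3^79 ≡ 0 (mod 9), so the digital root is 9.

9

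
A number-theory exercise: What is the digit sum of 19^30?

163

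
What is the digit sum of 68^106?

904

68^106 = 176175189317307929998549360770068095432331456055089295740582216631941474897217168595575227495290533455710255080789456714389380403481667343778088939637328686723191532508147154129978025135910682624
Sum of its 195 digits: 904.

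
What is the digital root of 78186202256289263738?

7+8+1+8+6+2+0+2+2+5+6+2+8+9+2+6+3+7+3+8 = 95
9+5 = 14
1+4 = 5

5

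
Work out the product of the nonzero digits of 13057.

1×3×5×7 = 105

105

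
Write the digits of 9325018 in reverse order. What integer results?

8105239

Reversing 9325018 gives 8105239.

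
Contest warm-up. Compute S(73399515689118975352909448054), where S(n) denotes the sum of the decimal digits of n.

7+3+3+9+9+5+1+5+6+8+9+1+1+8+9+7+5+3+5+2+9+0+9+4+4+8+0+5+4 = 149

149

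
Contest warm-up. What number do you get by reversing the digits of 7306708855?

Reversing 7306708855 gives 5588076037.

5588076037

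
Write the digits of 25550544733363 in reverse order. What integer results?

Reversing 25550544733363 gives 36333744505552.

36333744505552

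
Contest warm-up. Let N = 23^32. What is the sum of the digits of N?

23^32 = 37608910510519071039902074217516707306379521
Sum of its 44 digits: 169.

169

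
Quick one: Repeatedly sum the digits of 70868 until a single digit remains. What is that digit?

2

7+0+8+6+8 = 29
2+9 = 11
1+1 = 2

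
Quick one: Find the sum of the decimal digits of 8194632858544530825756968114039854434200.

8+1+9+4+6+3+2+8+5+8+5+4+4+5+3+0+8+2+5+7+5+6+9+6+8+1+1+4+0+3+9+8+5+4+4+3+4+2+0+0 = 179

179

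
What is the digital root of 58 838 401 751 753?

2

5+8+8+3+8+4+0+1+7+5+1+7+5+3 = 65
6+5 = 11
1+1 = 2
(Equivalently, 58 838 401 751 753 mod 9 = 2.)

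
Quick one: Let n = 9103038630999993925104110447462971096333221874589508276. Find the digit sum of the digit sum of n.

First digit sum: 246.
2+4+6 = 12.

12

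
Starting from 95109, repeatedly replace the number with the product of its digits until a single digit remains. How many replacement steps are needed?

1

95109 → 0 (1 step)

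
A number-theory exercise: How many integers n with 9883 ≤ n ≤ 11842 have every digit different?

336

The integers in [9883, 11842] that have every digit different: 10234, 10235, 10236, 10237, 10238, 10239, …, 10986, 10987.
336 qualify.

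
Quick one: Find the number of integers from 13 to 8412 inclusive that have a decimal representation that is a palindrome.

The integers in [13, 8412] that have a decimal representation that is a palindrome: 22, 33, 44, 55, 66, 77, …, 8228, 8338.
172 qualify.

172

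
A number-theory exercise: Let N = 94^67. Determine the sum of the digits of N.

94^67 = 1583310862030964177144982925361316875215944867210706170897593916769370070487413366143000365928519644682657646383983574288692846526464
Sum of its 133 digits: 616.

616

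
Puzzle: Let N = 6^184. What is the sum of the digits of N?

6^184 = 151296914269081685901957184097571302596718090703718896314018460612892566581646735062081091813502365411336573225931623528175304412792470630301696
Sum of its 144 digits: 603.

603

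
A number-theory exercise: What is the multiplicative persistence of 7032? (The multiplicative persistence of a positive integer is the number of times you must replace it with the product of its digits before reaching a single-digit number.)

7032 → 0 (1 step)

1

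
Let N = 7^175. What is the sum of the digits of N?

7^175 = 7801120791220815810240464127911180777777188182006932636111839698571603885844026671779915606471699893312656644407347632248554716494939953912586437943
Sum of its 148 digits: 682.

682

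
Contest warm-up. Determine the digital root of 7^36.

1

The digital root of n equals n mod 9 (or 9 when 9 | n), so we need 7^36 mod 9.
7^36 ≡ 1 (mod 9), so the digital root is 1.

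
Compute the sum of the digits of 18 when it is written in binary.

2

18 in base 2 is 10010.
Digit sum: 1+0+0+1+0 = 2.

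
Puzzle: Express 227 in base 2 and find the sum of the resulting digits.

5

227 in base 2 is 11100011.
Digit sum: 1+1+1+0+0+0+1+1 = 5.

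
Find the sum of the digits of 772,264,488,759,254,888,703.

114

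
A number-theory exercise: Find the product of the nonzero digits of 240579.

2×4×5×7×9 = 2520

2520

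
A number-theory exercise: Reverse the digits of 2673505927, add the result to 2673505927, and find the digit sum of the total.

74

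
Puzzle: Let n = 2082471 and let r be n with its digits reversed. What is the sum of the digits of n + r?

30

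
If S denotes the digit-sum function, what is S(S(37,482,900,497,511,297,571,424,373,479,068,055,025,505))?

13

First digit sum: 175.
1+7+5 = 13.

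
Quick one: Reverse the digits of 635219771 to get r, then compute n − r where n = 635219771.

457307235

Reverse of 635219771 is 177912536.
635219771 − 177912536 = 457307235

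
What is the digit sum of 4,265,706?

30

4+2+6+5+7+0+6 = 30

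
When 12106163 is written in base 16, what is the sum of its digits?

53

12106163 in base 16 is B8B9B3.
Digit sum: 11+8+11+9+11+3 = 53.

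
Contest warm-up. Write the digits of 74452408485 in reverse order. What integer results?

Reversing 74452408485 gives 58480425447.

58480425447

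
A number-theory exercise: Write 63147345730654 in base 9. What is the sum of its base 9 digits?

54

63147345730654 in base 9 is 267524302573224.
Digit sum: 2+6+7+5+2+4+3+0+2+5+7+3+2+2+4 = 54.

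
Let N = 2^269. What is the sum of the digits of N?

347

2^269 = 948568795032094272909893509191171341133987714380927500611236528192824358010355712
Sum of its 81 digits: 347.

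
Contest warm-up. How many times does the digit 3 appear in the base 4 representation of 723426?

723426 in base 4 is 2300213202.
The digit 3 appears 2 times.

2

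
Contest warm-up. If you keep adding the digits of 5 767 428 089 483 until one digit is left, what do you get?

5+7+6+7+4+2+8+0+8+9+4+8+3 = 71
7+1 = 8
(Equivalently, 5 767 428 089 483 mod 9 = 8.)

8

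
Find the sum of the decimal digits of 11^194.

11^194 = 10719657774158599348946045120400123623097552045963293660942250682329102109201936262712162136067165939042393575630983660709078529256348448074893222103184740681933828954049325333049039568847002245294578041
Sum of its 203 digits: 859.

859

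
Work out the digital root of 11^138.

The digital root of n equals n mod 9 (or 9 when 9 | n), so we need 11^138 mod 9.
11^138 ≡ 1 (mod 9), so the digital root is 1.

1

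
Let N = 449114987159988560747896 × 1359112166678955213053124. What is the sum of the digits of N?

177

449114987159988560747896 × 1359112166678955213053124 = 610397643287003203125856595420774400283019227104
Sum of its 48 digits: 177.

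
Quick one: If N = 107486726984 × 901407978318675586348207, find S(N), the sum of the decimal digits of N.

206

107486726984 × 901407978318675586348207 = 96889393266738874098275843366917688
Sum of its 35 digits: 206.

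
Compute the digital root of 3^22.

9

The digital root of n equals n mod 9 (or 9 when 9 | n), so we need 3^22 mod 9.
3^22 ≡ 0 (mod 9), so the digital root is 9.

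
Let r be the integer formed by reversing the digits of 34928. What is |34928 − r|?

Reverse of 34928 is 82943.
|34928 − 82943| = 48015

48015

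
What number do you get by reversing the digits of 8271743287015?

5107823471728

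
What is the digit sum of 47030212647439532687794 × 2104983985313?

170

47030212647439532687794 × 2104983985313 = 98997844448725124122338948710369522
Sum of its 35 digits: 170.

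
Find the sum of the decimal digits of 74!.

74! = 330788544151938641225953028221253782145683251820934971170611926835411235700971565459250872320000000000000000
Sum of its 108 digits: 378.

378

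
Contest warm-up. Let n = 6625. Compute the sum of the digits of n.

6+6+2+5 = 19

19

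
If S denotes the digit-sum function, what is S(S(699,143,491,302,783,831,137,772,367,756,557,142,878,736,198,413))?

First digit sum: 231.
2+3+1 = 6.

6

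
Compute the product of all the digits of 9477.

9×4×7×7 = 1764

1764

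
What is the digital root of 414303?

4+1+4+3+0+3 = 15
1+5 = 6

6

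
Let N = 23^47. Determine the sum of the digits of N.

254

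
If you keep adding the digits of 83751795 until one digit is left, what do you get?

8+3+7+5+1+7+9+5 = 45
4+5 = 9

9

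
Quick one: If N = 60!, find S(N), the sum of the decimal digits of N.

288

60! = 8320987112741390144276341183223364380754172606361245952449277696409600000000000000
Sum of its 82 digits: 288.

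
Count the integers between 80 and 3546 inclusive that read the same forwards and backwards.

117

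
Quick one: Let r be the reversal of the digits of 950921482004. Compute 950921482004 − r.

550637352945

Reverse of 950921482004 is 400284129059.
950921482004 − 400284129059 = 550637352945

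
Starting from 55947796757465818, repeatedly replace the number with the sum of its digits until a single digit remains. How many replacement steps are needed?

2

55947796757465818 → 103 → 4 (2 steps)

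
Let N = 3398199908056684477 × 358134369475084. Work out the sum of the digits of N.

3398199908056684477 × 358134369475084 = 1217012181422169116521691901071068
Sum of its 34 digits: 112.

112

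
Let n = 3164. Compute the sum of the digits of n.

14

3+1+6+4 = 14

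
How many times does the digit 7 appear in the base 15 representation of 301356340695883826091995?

301356340695883826091995 in base 15 is D8D99D6BA05413070E65.
The digit 7 appears 1 time.

1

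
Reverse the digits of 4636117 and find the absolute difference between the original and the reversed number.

2480247

Reverse of 4636117 is 7116364.
|4636117 − 7116364| = 2480247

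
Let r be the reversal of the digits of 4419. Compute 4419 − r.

Reverse of 4419 is 9144.
4419 − 9144 = -4725

-4725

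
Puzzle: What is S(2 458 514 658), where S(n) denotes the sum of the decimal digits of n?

48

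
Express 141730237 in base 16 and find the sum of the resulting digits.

141730237 in base 16 is 872A1BD.
Digit sum: 8+7+2+10+1+11+13 = 52.

52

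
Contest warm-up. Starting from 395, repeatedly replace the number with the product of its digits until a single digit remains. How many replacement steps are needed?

395 → 135 → 15 → 5 (3 steps)

3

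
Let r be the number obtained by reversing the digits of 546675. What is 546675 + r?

1123320

Reverse of 546675 is 576645.
546675 + 576645 = 1123320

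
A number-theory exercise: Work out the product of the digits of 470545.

0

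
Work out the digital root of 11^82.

The digital root of n equals n mod 9 (or 9 when 9 | n), so we need 11^82 mod 9.
11^82 ≡ 7 (mod 9), so the digital root is 7.

7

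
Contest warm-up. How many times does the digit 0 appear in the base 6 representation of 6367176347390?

1

6367176347390 in base 6 is 21313012422242542.
The digit 0 appears 1 time.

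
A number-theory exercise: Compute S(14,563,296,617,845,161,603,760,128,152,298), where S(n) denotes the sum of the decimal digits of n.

135

1+4+5+6+3+2+9+6+6+1+7+8+4+5+1+6+1+6+0+3+7+6+0+1+2+8+1+5+2+2+9+8 = 135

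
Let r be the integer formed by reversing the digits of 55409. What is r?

Reversing 55409 gives 90455.

90455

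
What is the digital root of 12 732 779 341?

1

1+2+7+3+2+7+7+9+3+4+1 = 46
4+6 = 10
1+0 = 1
(Equivalently, 12 732 779 341 mod 9 = 1.)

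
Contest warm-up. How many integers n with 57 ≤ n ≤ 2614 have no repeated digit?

1481

The integers in [57, 2614] that have no repeated digit: 57, 58, 59, 60, 61, 62, …, 2613, 2614.
1481 qualify.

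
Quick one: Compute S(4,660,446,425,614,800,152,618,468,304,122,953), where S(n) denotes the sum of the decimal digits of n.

4+6+6+0+4+4+6+4+2+5+6+1+4+8+0+0+1+5+2+6+1+8+4+6+8+3+0+4+1+2+2+9+5+3 = 130

130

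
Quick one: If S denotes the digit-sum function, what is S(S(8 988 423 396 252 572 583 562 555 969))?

First digit sum: 151.
1+5+1 = 7.

7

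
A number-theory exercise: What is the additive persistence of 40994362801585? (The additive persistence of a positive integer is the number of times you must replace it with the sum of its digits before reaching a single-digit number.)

40994362801585 → 64 → 10 → 1 (3 steps)

3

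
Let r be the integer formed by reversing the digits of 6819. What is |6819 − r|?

2367

Reverse of 6819 is 9186.
|6819 − 9186| = 2367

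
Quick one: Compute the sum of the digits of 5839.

25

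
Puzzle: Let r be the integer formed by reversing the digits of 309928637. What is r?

736829903

Reversing 309928637 gives 736829903.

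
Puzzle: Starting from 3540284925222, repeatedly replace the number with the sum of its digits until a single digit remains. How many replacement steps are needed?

3540284925222 → 48 → 12 → 3 (3 steps)

3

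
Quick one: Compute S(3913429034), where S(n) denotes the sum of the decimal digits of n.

3+9+1+3+4+2+9+0+3+4 = 38

38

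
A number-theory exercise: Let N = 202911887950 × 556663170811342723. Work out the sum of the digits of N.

202911887950 × 556663170811342723 = 112953574941562885198423887850
Sum of its 30 digits: 148.

148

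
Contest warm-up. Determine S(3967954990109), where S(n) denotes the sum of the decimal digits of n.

71

3+9+6+7+9+5+4+9+9+0+1+0+9 = 71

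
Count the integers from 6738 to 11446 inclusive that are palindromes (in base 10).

48

The integers in [6738, 11446] that are palindromes (in base 10): 6776, 6886, 6996, 7007, 7117, 7227, …, 11311, 11411.
48 qualify.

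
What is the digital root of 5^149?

2

The digital root of n equals n mod 9 (or 9 when 9 | n), so we need 5^149 mod 9.
5^149 ≡ 2 (mod 9), so the digital root is 2.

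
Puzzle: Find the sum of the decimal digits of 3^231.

531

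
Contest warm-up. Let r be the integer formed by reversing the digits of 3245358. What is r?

8535423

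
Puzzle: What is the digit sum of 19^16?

91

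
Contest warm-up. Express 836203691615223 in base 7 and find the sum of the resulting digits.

39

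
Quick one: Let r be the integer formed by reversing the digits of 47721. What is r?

12774

Reversing 47721 gives 12774.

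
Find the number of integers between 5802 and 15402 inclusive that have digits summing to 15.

558

The integers in [5802, 15402] that have digits summing to 15: 5802, 5811, 5820, 5901, 5910, 6009, …, 15351, 15360.
558 qualify.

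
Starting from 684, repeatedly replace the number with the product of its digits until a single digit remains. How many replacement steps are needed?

3

684 → 192 → 18 → 8 (3 steps)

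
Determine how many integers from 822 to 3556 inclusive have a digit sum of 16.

209

The integers in [822, 3556] that have a digit sum of 16: 826, 835, 844, 853, 862, 871, …, 3544, 3553.
209 qualify.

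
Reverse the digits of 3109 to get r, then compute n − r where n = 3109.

-5904

Reverse of 3109 is 9013.
3109 − 9013 = -5904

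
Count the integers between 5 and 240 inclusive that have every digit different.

The integers in [5, 240] that have every digit different: 5, 6, 7, 8, 9, 10, …, 239, 240.
183 qualify.

183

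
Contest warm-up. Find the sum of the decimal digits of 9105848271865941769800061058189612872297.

190

9+1+0+5+8+4+8+2+7+1+8+6+5+9+4+1+7+6+9+8+0+0+0+6+1+0+5+8+1+8+9+6+1+2+8+7+2+2+9+7 = 190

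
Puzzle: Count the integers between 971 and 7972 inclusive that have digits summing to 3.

The integers in [971, 7972] that have digits summing to 3: 1002, 1011, 1020, 1101, 1110, 1200, 2001, 2010, 2100, 3000.
10 qualify.

10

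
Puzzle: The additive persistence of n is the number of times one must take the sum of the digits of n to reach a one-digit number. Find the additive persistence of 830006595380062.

3

830006595380062 → 55 → 10 → 1 (3 steps)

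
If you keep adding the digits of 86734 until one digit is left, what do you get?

8+6+7+3+4 = 28
2+8 = 10
1+0 = 1

1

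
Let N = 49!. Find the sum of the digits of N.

225

49! = 608281864034267560872252163321295376887552831379210240000000000
Sum of its 63 digits: 225.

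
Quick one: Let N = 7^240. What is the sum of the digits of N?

883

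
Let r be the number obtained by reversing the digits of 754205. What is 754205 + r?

1256662

Reverse of 754205 is 502457.
754205 + 502457 = 1256662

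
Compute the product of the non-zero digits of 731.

7×3×1 = 21

21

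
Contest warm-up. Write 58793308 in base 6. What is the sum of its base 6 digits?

23

58793308 in base 6 is 5500051124.
Digit sum: 5+5+0+0+0+5+1+1+2+4 = 23.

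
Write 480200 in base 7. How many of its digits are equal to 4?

2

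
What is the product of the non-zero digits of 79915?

7×9×9×1×5 = 2835

2835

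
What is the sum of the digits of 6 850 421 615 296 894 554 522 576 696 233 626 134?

168

6+8+5+0+4+2+1+6+1+5+2+9+6+8+9+4+5+5+4+5+2+2+5+7+6+6+9+6+2+3+3+6+2+6+1+3+4 = 168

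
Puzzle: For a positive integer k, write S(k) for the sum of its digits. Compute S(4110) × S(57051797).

246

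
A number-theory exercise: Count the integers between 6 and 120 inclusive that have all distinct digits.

The integers in [6, 120] that have all distinct digits: 6, 7, 8, 9, 10, 12, …, 109, 120.
94 qualify.

94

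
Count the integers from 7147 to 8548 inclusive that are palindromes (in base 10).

13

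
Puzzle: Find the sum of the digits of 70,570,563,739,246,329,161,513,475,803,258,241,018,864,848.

7+0+5+7+0+5+6+3+7+3+9+2+4+6+3+2+9+1+6+1+5+1+3+4+7+5+8+0+3+2+5+8+2+4+1+0+1+8+8+6+4+8+4+8 = 191

191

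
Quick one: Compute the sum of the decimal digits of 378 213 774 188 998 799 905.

124

3+7+8+2+1+3+7+7+4+1+8+8+9+9+8+7+9+9+9+0+5 = 124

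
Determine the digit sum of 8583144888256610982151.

8+5+8+3+1+4+4+8+8+8+2+5+6+6+1+0+9+8+2+1+5+1 = 103

103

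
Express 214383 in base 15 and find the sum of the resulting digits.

29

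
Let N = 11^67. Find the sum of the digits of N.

326

11^67 = 5933485776103976088902320649515259089061404869973722058349047253726771
Sum of its 70 digits: 326.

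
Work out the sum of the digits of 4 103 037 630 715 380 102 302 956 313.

86

4+1+0+3+0+3+7+6+3+0+7+1+5+3+8+0+1+0+2+3+0+2+9+5+6+3+1+3 = 86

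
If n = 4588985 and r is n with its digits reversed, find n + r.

10487839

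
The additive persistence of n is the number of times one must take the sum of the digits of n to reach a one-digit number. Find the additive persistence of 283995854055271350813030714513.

2

283995854055271350813030714513 → 117 → 9 (2 steps)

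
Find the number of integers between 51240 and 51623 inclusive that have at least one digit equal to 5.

384

The integers in [51240, 51623] that have at least one digit equal to 5: 51240, 51241, 51242, 51243, 51244, 51245, …, 51622, 51623.
384 qualify.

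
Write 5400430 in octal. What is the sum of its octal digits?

35

5400430 in base 8 is 24463556.
Digit sum: 2+4+4+6+3+5+5+6 = 35.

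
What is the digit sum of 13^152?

781

13^152 = 20863614549707811298598259758409600962555327996258211326302993455270917445196728988080935763451919556070426633961978340864536712607570186265134993454007978331970820202081
Sum of its 170 digits: 781.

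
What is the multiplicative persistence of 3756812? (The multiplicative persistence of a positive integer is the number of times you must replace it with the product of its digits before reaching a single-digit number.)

2

3756812 → 10080 → 0 (2 steps)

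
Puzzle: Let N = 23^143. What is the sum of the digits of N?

23^143 = 533433824640488811255467888429177995306089693213081491372535254217042221975386603625967546943230978654560499147586532042348230582998274774093432977517361713175569741670875184040861446737791580967
Sum of its 195 digits: 911.

911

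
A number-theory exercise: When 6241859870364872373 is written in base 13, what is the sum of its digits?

6241859870364872373 in base 13 is 94C38CCC1B91BCC39.
Digit sum: 9+4+12+3+8+12+12+12+1+11+9+1+11+12+12+3+9 = 141.

141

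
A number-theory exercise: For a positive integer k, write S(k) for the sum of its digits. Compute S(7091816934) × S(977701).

1488

S(7091816934) = 7+0+9+1+8+1+6+9+3+4 = 48.
S(977701) = 9+7+7+7+0+1 = 31.
48 · 31 = 1488.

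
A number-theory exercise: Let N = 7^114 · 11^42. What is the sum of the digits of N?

658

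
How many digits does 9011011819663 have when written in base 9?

14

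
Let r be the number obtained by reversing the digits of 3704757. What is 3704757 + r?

11278830

Reverse of 3704757 is 7574073.
3704757 + 7574073 = 11278830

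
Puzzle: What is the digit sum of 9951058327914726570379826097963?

9+9+5+1+0+5+8+3+2+7+9+1+4+7+2+6+5+7+0+3+7+9+8+2+6+0+9+7+9+6+3 = 159

159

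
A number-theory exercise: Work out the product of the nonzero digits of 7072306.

1764

7×7×2×3×6 = 1764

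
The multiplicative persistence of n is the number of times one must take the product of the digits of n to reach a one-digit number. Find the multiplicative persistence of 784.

784 → 224 → 16 → 6 (3 steps)

3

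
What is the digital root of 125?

1+2+5 = 8
(Equivalently, 125 mod 9 = 8.)

8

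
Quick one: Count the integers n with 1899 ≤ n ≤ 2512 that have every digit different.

The integers in [1899, 2512] that have every digit different: 1902, 1903, 1904, 1905, 1906, 1907, …, 2509, 2510.
288 qualify.

288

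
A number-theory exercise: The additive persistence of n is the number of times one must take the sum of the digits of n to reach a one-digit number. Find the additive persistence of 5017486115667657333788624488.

3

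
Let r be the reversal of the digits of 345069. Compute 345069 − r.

-615474

Reverse of 345069 is 960543.
345069 − 960543 = -615474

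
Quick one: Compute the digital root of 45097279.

7

4+5+0+9+7+2+7+9 = 43
4+3 = 7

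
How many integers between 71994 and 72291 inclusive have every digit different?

84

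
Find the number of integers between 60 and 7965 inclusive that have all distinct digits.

4204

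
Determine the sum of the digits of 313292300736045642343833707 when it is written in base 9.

313292300736045642343833707 in base 9 is 5343552167453216467054134388.
Digit sum: 5+3+4+3+5+5+2+1+6+7+4+5+3+2+1+6+4+6+7+0+5+4+1+3+4+3+8+8 = 115.

115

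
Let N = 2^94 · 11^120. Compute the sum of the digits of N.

2^94 · 11^120 = 1836292292711289125854982167954995639254314132169014900193310557303740236851999475008437644189303754328784329212404124572186241938842210650408963627024384
Sum of its 154 digits: 655.

655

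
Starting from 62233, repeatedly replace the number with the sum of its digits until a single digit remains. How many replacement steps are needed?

62233 → 16 → 7 (2 steps)

2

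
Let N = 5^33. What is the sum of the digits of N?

89

5^33 = 116415321826934814453125
Sum of its 24 digits: 89.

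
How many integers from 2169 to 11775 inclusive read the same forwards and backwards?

96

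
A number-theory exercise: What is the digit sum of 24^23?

24^23 = 55572324035428505185378394701824
Sum of its 32 digits: 135.

135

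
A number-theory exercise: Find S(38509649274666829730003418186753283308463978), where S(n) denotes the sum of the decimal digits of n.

211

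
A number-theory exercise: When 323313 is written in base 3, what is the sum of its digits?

323313 in base 3 is 121102111120.
Digit sum: 1+2+1+1+0+2+1+1+1+1+2+0 = 13.

13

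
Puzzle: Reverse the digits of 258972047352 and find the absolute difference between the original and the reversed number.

5231767500

Reverse of 258972047352 is 253740279852.
|258972047352 − 253740279852| = 5231767500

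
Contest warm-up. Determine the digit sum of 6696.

27

6+6+9+6 = 27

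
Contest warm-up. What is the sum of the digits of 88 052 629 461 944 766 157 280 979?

8+8+0+5+2+6+2+9+4+6+1+9+4+4+7+6+6+1+5+7+2+8+0+9+7+9 = 135

135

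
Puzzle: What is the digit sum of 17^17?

17^17 = 827240261886336764177
Sum of its 21 digits: 98.

98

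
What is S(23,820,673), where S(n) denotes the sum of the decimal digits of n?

2+3+8+2+0+6+7+3 = 31

31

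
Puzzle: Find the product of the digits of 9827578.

9×8×2×7×5×7×8 = 282240

282240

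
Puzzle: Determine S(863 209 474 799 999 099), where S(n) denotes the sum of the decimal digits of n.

8+6+3+2+0+9+4+7+4+7+9+9+9+9+9+0+9+9 = 113

113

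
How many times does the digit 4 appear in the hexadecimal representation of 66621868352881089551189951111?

3

66621868352881089551189951111 in base 16 is D7445160296ED857AEFC4287.
The digit 4 appears 3 times.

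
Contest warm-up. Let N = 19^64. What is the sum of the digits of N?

370

19^64 = 6921981926137087576636956665404142898527372227760574567236831247644037253481253121
Sum of its 82 digits: 370.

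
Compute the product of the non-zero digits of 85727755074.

19208000

8×5×7×2×7×7×5×5×7×4 = 19208000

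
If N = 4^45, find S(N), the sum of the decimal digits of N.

4^45 = 1237940039285380274899124224
Sum of its 28 digits: 118.

118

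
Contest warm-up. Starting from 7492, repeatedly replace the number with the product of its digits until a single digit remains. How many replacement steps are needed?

7492 → 504 → 0 (2 steps)

2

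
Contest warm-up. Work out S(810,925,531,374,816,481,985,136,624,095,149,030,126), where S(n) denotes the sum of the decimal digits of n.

8+1+0+9+2+5+5+3+1+3+7+4+8+1+6+4+8+1+9+8+5+1+3+6+6+2+4+0+9+5+1+4+9+0+3+0+1+2+6 = 160

160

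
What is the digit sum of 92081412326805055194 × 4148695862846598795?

171

92081412326805055194 × 4148695862846598795 = 382017774365287936881800713155148891230
Sum of its 39 digits: 171.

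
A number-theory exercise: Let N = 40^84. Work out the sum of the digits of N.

40^84 = 374144419156711147060143317175368453031918731001856000000000000000000000000000000000000000000000000000000000000000000000000000000000000
Sum of its 135 digits: 190.

190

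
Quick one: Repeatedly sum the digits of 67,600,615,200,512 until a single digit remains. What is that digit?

5

6+7+6+0+0+6+1+5+2+0+0+5+1+2 = 41
4+1 = 5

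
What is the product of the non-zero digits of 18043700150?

3360

1×8×4×3×7×1×5 = 3360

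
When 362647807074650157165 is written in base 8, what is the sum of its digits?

362647807074650157165 in base 8 is 47242776462233272370155.
Digit sum: 4+7+2+4+2+7+7+6+4+6+2+2+3+3+2+7+2+3+7+0+1+5+5 = 91.

91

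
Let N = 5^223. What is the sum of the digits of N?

698

5^223 = 741841230137484277146347052309527902673512955751558200490607811783516268019125871799462416544641687507267783827200231805409913476978545077145099639892578125
Sum of its 156 digits: 698.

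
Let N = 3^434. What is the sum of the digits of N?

900

3^434 = 1176588362005666418823268049884377269319340100149632246285336215679991008838805849100859362715370264811854589453233934397420821133152517181448294362512734380856735513442104244463496978119097840061413403738569
Sum of its 208 digits: 900.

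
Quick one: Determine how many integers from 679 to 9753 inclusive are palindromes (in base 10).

119

The integers in [679, 9753] that are palindromes (in base 10): 686, 696, 707, 717, 727, 737, …, 9559, 9669.
119 qualify.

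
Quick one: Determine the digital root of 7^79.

The digital root of n equals n mod 9 (or 9 when 9 | n), so we need 7^79 mod 9.
7^79 ≡ 7 (mod 9), so the digital root is 7.

7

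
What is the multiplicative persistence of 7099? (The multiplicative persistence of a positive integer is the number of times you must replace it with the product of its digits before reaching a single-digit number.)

7099 → 0 (1 step)

1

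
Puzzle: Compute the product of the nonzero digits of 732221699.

7×3×2×2×2×1×6×9×9 = 81648

81648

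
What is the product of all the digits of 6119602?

6×1×1×9×6×0×2 = 0

0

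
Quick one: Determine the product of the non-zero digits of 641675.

5040

6×4×1×6×7×5 = 5040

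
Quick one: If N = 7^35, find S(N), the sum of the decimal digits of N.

157

7^35 = 378818692265664781682717625943
Sum of its 30 digits: 157.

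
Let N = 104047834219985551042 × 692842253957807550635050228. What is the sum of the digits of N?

217

104047834219985551042 × 692842253957807550635050228 = 72088735980403088054511900149245993445927737576
Sum of its 47 digits: 217.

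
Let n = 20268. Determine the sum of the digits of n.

18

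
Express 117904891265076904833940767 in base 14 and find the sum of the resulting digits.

117904891265076904833940767 in base 14 is 7292A32DADAD1D536DD7127.
Digit sum: 7+2+9+2+10+3+2+13+10+13+10+13+1+13+5+3+6+13+13+7+1+2+7 = 165.

165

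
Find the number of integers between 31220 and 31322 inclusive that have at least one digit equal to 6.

19

The integers in [31220, 31322] that have at least one digit equal to 6: 31226, 31236, 31246, 31256, 31260, 31261, …, 31306, 31316.
19 qualify.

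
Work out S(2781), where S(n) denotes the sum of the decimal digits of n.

2+7+8+1 = 18

18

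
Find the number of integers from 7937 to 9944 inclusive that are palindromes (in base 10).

20

The integers in [7937, 9944] that are palindromes (in base 10): 7997, 8008, 8118, 8228, 8338, 8448, …, 9779, 9889.
20 qualify.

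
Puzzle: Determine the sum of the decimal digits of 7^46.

187

7^46 = 749048330965186233494494102694564493649
Sum of its 39 digits: 187.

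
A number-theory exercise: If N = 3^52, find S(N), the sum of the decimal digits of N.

117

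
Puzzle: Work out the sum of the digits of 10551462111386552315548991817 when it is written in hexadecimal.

10551462111386552315548991817 in base 16 is 2217F7033404381C5F830149.
Digit sum: 2+2+1+7+15+7+0+3+3+4+0+4+3+8+1+12+5+15+8+3+0+1+4+9 = 117.

117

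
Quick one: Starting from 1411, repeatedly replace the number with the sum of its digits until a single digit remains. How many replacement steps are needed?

1

1411 → 7 (1 step)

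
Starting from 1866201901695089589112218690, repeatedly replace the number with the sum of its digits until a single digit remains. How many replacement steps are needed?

1866201901695089589112218690 → 123 → 6 (2 steps)

2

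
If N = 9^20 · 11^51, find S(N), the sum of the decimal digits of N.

351

9^20 · 11^51 = 1569918588991175887683978278463439513026940200047232599098001243658569811
Sum of its 73 digits: 351.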